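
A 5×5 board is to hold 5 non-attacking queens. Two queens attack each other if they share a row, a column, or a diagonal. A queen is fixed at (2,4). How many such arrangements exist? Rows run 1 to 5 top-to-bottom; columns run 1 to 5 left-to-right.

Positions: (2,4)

2

Branch on row 1: col 1 → 1; col 2 → 1.
Sum: 1 + 1 = 2.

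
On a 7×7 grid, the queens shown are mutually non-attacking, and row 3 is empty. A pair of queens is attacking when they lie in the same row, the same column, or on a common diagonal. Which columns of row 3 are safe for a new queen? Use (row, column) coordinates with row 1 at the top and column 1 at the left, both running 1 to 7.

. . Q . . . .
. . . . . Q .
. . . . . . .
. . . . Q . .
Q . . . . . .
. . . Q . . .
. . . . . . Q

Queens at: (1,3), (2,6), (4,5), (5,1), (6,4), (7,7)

(1,3) attacks row 3 at column 3 and diagonals 1, 5.
(2,6) attacks row 3 at column 6 and diagonals 5, 7.
(4,5) attacks row 3 at column 5 and diagonals 4, 6.
(5,1) attacks row 3 at column 1 and diagonals 3.
(6,4) attacks row 3 at column 4 and diagonals 1, 7.
(7,7) attacks row 3 at column 7 and diagonals 3.
Attacked columns: {1, 3, 4, 5, 6, 7}. Safe: {2}.

columns 2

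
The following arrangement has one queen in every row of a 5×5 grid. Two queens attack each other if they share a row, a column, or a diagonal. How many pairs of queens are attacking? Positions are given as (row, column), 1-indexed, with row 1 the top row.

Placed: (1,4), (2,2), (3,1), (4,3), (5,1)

2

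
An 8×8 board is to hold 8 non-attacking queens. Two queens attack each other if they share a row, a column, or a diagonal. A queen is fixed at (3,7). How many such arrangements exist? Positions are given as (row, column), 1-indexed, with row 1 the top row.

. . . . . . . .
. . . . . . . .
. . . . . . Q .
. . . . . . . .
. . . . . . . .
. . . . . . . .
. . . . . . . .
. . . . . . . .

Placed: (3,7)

14

Branch on row 1: col 1 → 0; col 2 → 2; col 3 → 2; col 4 → 3; col 6 → 7; col 8 → 0.
Sum: 0 + 2 + 2 + 3 + 7 + 0 = 14.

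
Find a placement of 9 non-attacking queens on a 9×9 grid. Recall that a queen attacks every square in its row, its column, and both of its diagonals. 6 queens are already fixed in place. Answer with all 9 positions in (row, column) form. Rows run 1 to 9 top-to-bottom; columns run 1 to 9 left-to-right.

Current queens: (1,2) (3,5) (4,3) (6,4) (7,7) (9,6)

Row 2: attacked by (1,2)→{1,2,3}; (3,5)→{4,5,6}; (4,3)→{1,3,5}; (6,4)→{4,8}; (7,7)→{2,7}; (9,6)→{6}. Safe: 9. Place at column 9.
Row 5: attacked by (1,2)→{2,6}; (2,9)→{6,9}; (3,5)→{3,5,7}; (4,3)→{2,3,4}; (6,4)→{3,4,5}; (7,7)→{5,7,9}; (9,6)→{2,6}. Safe: 1, 8. Place at column 8.
Row 8: attacked by (1,2)→{2,9}; (2,9)→{3,9}; (3,5)→{5}; (4,3)→{3,7}; (5,8)→{5,8}; (6,4)→{2,4,6}; (7,7)→{6,7,8}; (9,6)→{5,6,7}. Safe: 1. Place at column 1.
Columns [2, 9, 5, 3, 8, 4, 7, 1, 6], r−c [-1, -7, -2, 1, -3, 2, 0, 7, 3], r+c [3, 11, 8, 7, 13, 10, 14, 9, 15] are all distinct, so no two queens attack.

(1,2) (2,9) (3,5) (4,3) (5,8) (6,4) (7,7) (8,1) (9,6)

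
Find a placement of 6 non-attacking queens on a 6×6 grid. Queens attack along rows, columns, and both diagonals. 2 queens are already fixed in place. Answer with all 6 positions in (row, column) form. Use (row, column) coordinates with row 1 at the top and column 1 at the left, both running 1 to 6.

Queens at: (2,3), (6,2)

(1,5) (2,3) (3,1) (4,6) (5,4) (6,2)

Row 1: attacked by (2,3)→{2,3,4}; (6,2)→{2}. Safe: 1, 5, 6. Place at column 5.
Row 3: attacked by (1,5)→{3,5}; (2,3)→{2,3,4}; (6,2)→{2,5}. Safe: 1, 6. Place at column 1.
Row 4: attacked by (1,5)→{2,5}; (2,3)→{1,3,5}; (3,1)→{1,2}; (6,2)→{2,4}. Safe: 6. Place at column 6.
Row 5: attacked by (1,5)→{1,5}; (2,3)→{3,6}; (3,1)→{1,3}; (4,6)→{5,6}; (6,2)→{1,2,3}. Safe: 4. Place at column 4.
Columns [5, 3, 1, 6, 4, 2], r−c [-4, -1, 2, -2, 1, 4], r+c [6, 5, 4, 10, 9, 8] are all distinct, so no two queens attack.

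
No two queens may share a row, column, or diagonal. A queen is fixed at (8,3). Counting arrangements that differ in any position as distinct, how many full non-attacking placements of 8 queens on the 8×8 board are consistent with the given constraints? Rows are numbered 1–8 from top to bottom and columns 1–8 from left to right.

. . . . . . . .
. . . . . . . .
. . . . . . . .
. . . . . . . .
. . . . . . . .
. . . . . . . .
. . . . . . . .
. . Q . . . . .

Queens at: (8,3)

16

Branch on row 1: col 1 → 2; col 2 → 2; col 4 → 3; col 5 → 4; col 6 → 5; col 7 → 0; col 8 → 0.
Sum: 2 + 2 + 3 + 4 + 5 + 0 + 0 = 16.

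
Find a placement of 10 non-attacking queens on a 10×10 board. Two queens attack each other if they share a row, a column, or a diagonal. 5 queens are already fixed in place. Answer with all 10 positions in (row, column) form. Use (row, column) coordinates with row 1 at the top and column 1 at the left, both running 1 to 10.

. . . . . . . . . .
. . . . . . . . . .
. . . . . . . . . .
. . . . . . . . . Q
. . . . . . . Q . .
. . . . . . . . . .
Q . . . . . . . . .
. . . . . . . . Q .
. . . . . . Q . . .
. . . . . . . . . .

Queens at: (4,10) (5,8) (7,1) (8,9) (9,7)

(1,6) (2,4) (3,2) (4,10) (5,8) (6,3) (7,1) (8,9) (9,7) (10,5)

Row 1: attacked by (4,10)→{7,10}; (5,8)→{4,8}; (7,1)→{1,7}; (8,9)→{2,9}; (9,7)→{7}. Safe: 3, 5, 6. Place at column 6.
Row 2: attacked by (1,6)→{5,6,7}; (4,10)→{8,10}; (5,8)→{5,8}; (7,1)→{1,6}; (8,9)→{3,9}; (9,7)→{7}. Safe: 2, 4. Place at column 4.
Row 3: attacked by (1,6)→{4,6,8}; (2,4)→{3,4,5}; (4,10)→{9,10}; (5,8)→{6,8,10}; (7,1)→{1,5}; (8,9)→{4,9}; (9,7)→{1,7}. Safe: 2. Place at column 2.
Row 6: attacked by (1,6)→{1,6}; (2,4)→{4,8}; (3,2)→{2,5}; (4,10)→{8,10}; (5,8)→{7,8,9}; (7,1)→{1,2}; (8,9)→{7,9}; (9,7)→{4,7,10}. Safe: 3. Place at column 3.
Row 10: attacked by (1,6)→{6}; (2,4)→{4}; (3,2)→{2,9}; (4,10)→{4,10}; (5,8)→{3,8}; (6,3)→{3,7}; (7,1)→{1,4}; (8,9)→{7,9}; (9,7)→{6,7,8}. Safe: 5. Place at column 5.
Columns [6, 4, 2, 10, 8, 3, 1, 9, 7, 5], r−c [-5, -2, 1, -6, -3, 3, 6, -1, 2, 5], r+c [7, 6, 5, 14, 13, 9, 8, 17, 16, 15] are all distinct, so no two queens attack.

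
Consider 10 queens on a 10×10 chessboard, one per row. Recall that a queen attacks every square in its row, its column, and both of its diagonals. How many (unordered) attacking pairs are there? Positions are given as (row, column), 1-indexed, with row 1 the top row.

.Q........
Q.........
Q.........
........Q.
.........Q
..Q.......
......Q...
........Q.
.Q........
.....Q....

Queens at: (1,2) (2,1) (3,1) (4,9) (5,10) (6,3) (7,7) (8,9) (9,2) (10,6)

Same column: (1,2)–(9,2) (column 2); (2,1)–(3,1) (column 1); (4,9)–(8,9) (column 9).
Same diagonal: (1,2)–(2,1) (|1−2| = |2−1| = 1); (1,2)–(8,9) (|1−8| = |2−9| = 7); (4,9)–(5,10) (|4−5| = |9−10| = 1).
Total attacking pairs: 6.

6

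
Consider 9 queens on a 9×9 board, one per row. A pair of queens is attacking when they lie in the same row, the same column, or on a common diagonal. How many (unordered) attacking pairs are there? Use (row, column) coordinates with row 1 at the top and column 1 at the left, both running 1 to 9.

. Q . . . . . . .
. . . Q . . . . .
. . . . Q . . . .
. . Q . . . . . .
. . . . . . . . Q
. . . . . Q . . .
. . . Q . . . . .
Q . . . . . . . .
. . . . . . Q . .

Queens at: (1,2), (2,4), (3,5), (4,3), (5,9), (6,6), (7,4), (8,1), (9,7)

2

Same column: (2,4)–(7,4) (column 4).
Same diagonal: (2,4)–(3,5) (|2−3| = |4−5| = 1).
Total attacking pairs: 2.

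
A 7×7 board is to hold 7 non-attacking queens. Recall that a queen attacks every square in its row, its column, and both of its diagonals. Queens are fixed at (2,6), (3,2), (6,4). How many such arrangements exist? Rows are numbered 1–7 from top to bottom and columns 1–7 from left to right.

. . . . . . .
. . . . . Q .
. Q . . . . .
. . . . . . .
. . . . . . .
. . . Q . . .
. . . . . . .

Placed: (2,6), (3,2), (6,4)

Branch on row 1: col 1 → 0; col 3 → 1.
Sum: 0 + 1 = 1.

1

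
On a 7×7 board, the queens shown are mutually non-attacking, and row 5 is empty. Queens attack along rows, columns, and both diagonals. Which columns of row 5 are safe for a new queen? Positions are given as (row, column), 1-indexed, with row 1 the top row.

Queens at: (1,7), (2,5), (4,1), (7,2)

(1,7) attacks row 5 at column 7 and diagonals 3.
(2,5) attacks row 5 at column 5 and diagonals 2.
(4,1) attacks row 5 at column 1 and diagonals 2.
(7,2) attacks row 5 at column 2 and diagonals 4.
Attacked columns: {1, 2, 3, 4, 5, 7}. Safe: {6}.

columns 6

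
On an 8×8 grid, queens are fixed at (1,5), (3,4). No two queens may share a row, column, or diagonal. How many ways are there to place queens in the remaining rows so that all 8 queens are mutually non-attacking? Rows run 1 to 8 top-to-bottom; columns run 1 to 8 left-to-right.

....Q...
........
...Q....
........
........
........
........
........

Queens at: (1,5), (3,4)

Branch on row 2: col 1 → 1; col 2 → 2; col 7 → 1; col 8 → 2.
Sum: 1 + 2 + 1 + 2 = 6.

6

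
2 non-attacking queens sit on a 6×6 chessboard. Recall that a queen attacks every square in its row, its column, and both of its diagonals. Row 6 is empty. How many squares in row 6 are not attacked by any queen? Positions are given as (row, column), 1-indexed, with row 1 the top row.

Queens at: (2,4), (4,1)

3

(2,4) attacks row 6 at column 4.
(4,1) attacks row 6 at column 1 and diagonals 3.
Attacked columns: {1, 3, 4}. Safe: {2, 5, 6}.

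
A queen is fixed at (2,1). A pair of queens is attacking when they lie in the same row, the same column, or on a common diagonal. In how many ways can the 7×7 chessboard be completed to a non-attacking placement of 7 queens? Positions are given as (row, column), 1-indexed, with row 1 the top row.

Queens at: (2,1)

7

Branch on row 1: col 3 → 2; col 4 → 2; col 5 → 2; col 6 → 1; col 7 → 0.
Sum: 2 + 2 + 2 + 1 + 0 = 7.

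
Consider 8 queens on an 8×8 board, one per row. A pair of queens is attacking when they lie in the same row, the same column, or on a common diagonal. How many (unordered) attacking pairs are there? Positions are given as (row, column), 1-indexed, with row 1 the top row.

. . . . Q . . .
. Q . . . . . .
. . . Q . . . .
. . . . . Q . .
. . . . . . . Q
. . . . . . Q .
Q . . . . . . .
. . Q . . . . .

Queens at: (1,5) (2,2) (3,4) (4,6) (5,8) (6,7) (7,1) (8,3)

Same diagonal: (3,4)–(6,7) (|3−6| = |4−7| = 3); (5,8)–(6,7) (|5−6| = |8−7| = 1).
Total attacking pairs: 2.

2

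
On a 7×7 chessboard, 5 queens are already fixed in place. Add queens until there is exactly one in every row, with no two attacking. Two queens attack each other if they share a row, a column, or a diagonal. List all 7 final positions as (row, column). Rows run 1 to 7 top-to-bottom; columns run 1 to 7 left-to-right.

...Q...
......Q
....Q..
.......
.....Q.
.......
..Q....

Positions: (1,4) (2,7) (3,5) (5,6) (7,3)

Row 4: attacked by (1,4)→{1,4,7}; (2,7)→{5,7}; (3,5)→{4,5,6}; (5,6)→{5,6,7}; (7,3)→{3,6}. Safe: 2. Place at column 2.
Row 6: attacked by (1,4)→{4}; (2,7)→{3,7}; (3,5)→{2,5}; (4,2)→{2,4}; (5,6)→{5,6,7}; (7,3)→{2,3,4}. Safe: 1. Place at column 1.
Columns [4, 7, 5, 2, 6, 1, 3], r−c [-3, -5, -2, 2, -1, 5, 4], r+c [5, 9, 8, 6, 11, 7, 10] are all distinct, so no two queens attack.

(1,4) (2,7) (3,5) (4,2) (5,6) (6,1) (7,3)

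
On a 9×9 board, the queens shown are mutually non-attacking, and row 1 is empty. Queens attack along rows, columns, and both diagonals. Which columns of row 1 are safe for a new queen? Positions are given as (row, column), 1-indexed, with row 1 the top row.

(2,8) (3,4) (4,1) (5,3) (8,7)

(2,8) attacks row 1 at column 8 and diagonals 7, 9.
(3,4) attacks row 1 at column 4 and diagonals 2, 6.
(4,1) attacks row 1 at column 1 and diagonals 4.
(5,3) attacks row 1 at column 3 and diagonals 7.
(8,7) attacks row 1 at column 7.
Attacked columns: {1, 2, 3, 4, 6, 7, 8, 9}. Safe: {5}.

columns 5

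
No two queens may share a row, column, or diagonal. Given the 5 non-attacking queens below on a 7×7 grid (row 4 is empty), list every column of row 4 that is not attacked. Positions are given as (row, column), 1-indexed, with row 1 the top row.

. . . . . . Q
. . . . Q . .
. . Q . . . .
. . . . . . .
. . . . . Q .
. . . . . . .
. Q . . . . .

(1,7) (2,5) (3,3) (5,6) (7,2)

(1,7) attacks row 4 at column 7 and diagonals 4.
(2,5) attacks row 4 at column 5 and diagonals 3, 7.
(3,3) attacks row 4 at column 3 and diagonals 2, 4.
(5,6) attacks row 4 at column 6 and diagonals 5, 7.
(7,2) attacks row 4 at column 2 and diagonals 5.
Attacked columns: {2, 3, 4, 5, 6, 7}. Safe: {1}.

columns 1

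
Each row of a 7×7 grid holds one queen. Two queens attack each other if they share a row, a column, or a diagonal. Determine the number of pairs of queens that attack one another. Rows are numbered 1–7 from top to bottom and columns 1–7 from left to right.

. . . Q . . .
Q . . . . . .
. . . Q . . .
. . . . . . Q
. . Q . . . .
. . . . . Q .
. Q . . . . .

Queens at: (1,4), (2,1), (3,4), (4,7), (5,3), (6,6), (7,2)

2

Same column: (1,4)–(3,4) (column 4).
Same diagonal: (1,4)–(4,7) (|1−4| = |4−7| = 3).
Total attacking pairs: 2.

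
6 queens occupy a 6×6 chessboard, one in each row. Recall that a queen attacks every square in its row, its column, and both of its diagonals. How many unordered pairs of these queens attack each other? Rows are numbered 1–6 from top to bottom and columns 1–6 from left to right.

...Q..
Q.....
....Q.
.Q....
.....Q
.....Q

1

Same column: (5,6)–(6,6) (column 6).
Total attacking pairs: 1.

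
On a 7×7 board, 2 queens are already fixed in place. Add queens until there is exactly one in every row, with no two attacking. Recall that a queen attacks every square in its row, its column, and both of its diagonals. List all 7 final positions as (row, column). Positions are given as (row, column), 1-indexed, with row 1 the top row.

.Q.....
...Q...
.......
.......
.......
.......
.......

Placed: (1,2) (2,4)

Row 3: attacked by (1,2)→{2,4}; (2,4)→{3,4,5}. Safe: 1, 6, 7. Place at column 1.
Row 4: attacked by (1,2)→{2,5}; (2,4)→{2,4,6}; (3,1)→{1,2}. Safe: 3, 7. Place at column 7.
Row 5: attacked by (1,2)→{2,6}; (2,4)→{1,4,7}; (3,1)→{1,3}; (4,7)→{6,7}. Safe: 5. Place at column 5.
Row 6: attacked by (1,2)→{2,7}; (2,4)→{4}; (3,1)→{1,4}; (4,7)→{5,7}; (5,5)→{4,5,6}. Safe: 3. Place at column 3.
Row 7: attacked by (1,2)→{2}; (2,4)→{4}; (3,1)→{1,5}; (4,7)→{4,7}; (5,5)→{3,5,7}; (6,3)→{2,3,4}. Safe: 6. Place at column 6.
Columns [2, 4, 1, 7, 5, 3, 6], r−c [-1, -2, 2, -3, 0, 3, 1], r+c [3, 6, 4, 11, 10, 9, 13] are all distinct, so no two queens attack.

(1,2) (2,4) (3,1) (4,7) (5,5) (6,3) (7,6)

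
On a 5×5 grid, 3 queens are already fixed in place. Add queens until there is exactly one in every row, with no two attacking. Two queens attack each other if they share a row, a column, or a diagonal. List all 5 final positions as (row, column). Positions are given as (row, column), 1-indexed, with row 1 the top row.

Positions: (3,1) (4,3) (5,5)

(1,2) (2,4) (3,1) (4,3) (5,5)

Row 1: attacked by (3,1)→{1,3}; (4,3)→{3}; (5,5)→{1,5}. Safe: 2, 4. Place at column 2.
Row 2: attacked by (1,2)→{1,2,3}; (3,1)→{1,2}; (4,3)→{1,3,5}; (5,5)→{2,5}. Safe: 4. Place at column 4.
Columns [2, 4, 1, 3, 5], r−c [-1, -2, 2, 1, 0], r+c [3, 6, 4, 7, 10] are all distinct, so no two queens attack.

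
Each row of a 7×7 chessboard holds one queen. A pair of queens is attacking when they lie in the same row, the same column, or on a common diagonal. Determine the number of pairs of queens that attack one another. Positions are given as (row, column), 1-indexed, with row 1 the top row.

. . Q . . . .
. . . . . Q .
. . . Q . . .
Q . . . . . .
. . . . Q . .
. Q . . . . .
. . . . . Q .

Same column: (2,6)–(7,6) (column 6).
Same diagonal: (2,6)–(6,2) (|2−6| = |6−2| = 4).
Total attacking pairs: 2.

2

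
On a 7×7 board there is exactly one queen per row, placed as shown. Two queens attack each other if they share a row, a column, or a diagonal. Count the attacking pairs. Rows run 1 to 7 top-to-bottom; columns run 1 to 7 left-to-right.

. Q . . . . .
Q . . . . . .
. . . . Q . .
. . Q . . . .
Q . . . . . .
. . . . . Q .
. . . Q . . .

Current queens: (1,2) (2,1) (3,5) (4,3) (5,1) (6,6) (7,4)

Same column: (2,1)–(5,1) (column 1).
Same diagonal: (1,2)–(2,1) (|1−2| = |2−1| = 1); (2,1)–(4,3) (|2−4| = |1−3| = 2).
Total attacking pairs: 3.

3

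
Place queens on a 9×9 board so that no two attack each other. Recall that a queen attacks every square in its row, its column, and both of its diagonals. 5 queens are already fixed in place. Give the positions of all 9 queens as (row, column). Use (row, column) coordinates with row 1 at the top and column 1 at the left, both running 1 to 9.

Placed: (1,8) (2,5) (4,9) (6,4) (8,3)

(1,8) (2,5) (3,2) (4,9) (5,7) (6,4) (7,1) (8,3) (9,6)

Row 3: attacked by (1,8)→{6,8}; (2,5)→{4,5,6}; (4,9)→{8,9}; (6,4)→{1,4,7}; (8,3)→{3,8}. Safe: 2. Place at column 2.
Row 5: attacked by (1,8)→{4,8}; (2,5)→{2,5,8}; (3,2)→{2,4}; (4,9)→{8,9}; (6,4)→{3,4,5}; (8,3)→{3,6}. Safe: 1, 7. Place at column 7.
Row 7: attacked by (1,8)→{2,8}; (2,5)→{5}; (3,2)→{2,6}; (4,9)→{6,9}; (5,7)→{5,7,9}; (6,4)→{3,4,5}; (8,3)→{2,3,4}. Safe: 1. Place at column 1.
Row 9: attacked by (1,8)→{8}; (2,5)→{5}; (3,2)→{2,8}; (4,9)→{4,9}; (5,7)→{3,7}; (6,4)→{1,4,7}; (7,1)→{1,3}; (8,3)→{2,3,4}. Safe: 6. Place at column 6.
Columns [8, 5, 2, 9, 7, 4, 1, 3, 6], r−c [-7, -3, 1, -5, -2, 2, 6, 5, 3], r+c [9, 7, 5, 13, 12, 10, 8, 11, 15] are all distinct, so no two queens attack.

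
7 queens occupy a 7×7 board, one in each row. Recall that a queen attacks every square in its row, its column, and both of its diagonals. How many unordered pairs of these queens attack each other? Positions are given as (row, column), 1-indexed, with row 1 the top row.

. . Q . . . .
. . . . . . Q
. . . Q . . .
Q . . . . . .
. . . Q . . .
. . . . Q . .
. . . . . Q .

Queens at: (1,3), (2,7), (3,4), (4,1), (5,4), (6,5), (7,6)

Same column: (3,4)–(5,4) (column 4).
Same diagonal: (2,7)–(5,4) (|2−5| = |7−4| = 3); (5,4)–(6,5) (|5−6| = |4−5| = 1); (5,4)–(7,6) (|5−7| = |4−6| = 2); (6,5)–(7,6) (|6−7| = |5−6| = 1).
Total attacking pairs: 5.

5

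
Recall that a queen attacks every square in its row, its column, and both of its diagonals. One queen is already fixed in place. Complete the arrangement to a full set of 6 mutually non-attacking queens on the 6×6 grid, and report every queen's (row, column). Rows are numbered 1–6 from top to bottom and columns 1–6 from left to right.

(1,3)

(1,3) (2,6) (3,2) (4,5) (5,1) (6,4)

Row 2: attacked by (1,3)→{2,3,4}. Safe: 1, 5, 6. Place at column 6.
Row 3: attacked by (1,3)→{1,3,5}; (2,6)→{5,6}. Safe: 2, 4. Place at column 2.
Row 4: attacked by (1,3)→{3,6}; (2,6)→{4,6}; (3,2)→{1,2,3}. Safe: 5. Place at column 5.
Row 5: attacked by (1,3)→{3}; (2,6)→{3,6}; (3,2)→{2,4}; (4,5)→{4,5,6}. Safe: 1. Place at column 1.
Row 6: attacked by (1,3)→{3}; (2,6)→{2,6}; (3,2)→{2,5}; (4,5)→{3,5}; (5,1)→{1,2}. Safe: 4. Place at column 4.
Columns [3, 6, 2, 5, 1, 4], r−c [-2, -4, 1, -1, 4, 2], r+c [4, 8, 5, 9, 6, 10] are all distinct, so no two queens attack.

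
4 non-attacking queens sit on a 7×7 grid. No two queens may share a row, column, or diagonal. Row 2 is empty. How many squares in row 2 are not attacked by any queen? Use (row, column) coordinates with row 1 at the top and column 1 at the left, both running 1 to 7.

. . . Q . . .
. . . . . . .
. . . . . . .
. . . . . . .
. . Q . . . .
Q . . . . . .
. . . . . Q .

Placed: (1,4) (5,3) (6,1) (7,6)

2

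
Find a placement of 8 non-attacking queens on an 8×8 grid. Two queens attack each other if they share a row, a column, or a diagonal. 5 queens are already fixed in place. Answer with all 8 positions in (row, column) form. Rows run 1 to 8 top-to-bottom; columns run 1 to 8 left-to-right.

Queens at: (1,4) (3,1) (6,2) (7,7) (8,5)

(1,4) (2,8) (3,1) (4,3) (5,6) (6,2) (7,7) (8,5)

Row 2: attacked by (1,4)→{3,4,5}; (3,1)→{1,2}; (6,2)→{2,6}; (7,7)→{2,7}; (8,5)→{5}. Safe: 8. Place at column 8.
Row 4: attacked by (1,4)→{1,4,7}; (2,8)→{6,8}; (3,1)→{1,2}; (6,2)→{2,4}; (7,7)→{4,7}; (8,5)→{1,5}. Safe: 3. Place at column 3.
Row 5: attacked by (1,4)→{4,8}; (2,8)→{5,8}; (3,1)→{1,3}; (4,3)→{2,3,4}; (6,2)→{1,2,3}; (7,7)→{5,7}; (8,5)→{2,5,8}. Safe: 6. Place at column 6.
Columns [4, 8, 1, 3, 6, 2, 7, 5], r−c [-3, -6, 2, 1, -1, 4, 0, 3], r+c [5, 10, 4, 7, 11, 8, 14, 13] are all distinct, so no two queens attack.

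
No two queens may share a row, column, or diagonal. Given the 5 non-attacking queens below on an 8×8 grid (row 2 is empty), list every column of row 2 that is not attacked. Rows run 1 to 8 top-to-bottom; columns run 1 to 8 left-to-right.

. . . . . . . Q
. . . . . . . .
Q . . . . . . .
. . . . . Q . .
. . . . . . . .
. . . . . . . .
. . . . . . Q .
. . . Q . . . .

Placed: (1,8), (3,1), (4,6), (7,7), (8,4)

columns 3, 5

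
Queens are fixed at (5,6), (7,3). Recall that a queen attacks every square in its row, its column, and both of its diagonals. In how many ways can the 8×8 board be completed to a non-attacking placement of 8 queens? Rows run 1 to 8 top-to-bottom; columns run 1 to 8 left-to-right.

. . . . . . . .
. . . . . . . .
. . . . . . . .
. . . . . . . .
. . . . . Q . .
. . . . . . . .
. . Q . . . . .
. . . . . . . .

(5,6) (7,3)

3

Branch on row 1: col 1 → 0; col 4 → 2; col 5 → 0; col 7 → 1; col 8 → 0.
Sum: 0 + 2 + 0 + 1 + 0 = 3.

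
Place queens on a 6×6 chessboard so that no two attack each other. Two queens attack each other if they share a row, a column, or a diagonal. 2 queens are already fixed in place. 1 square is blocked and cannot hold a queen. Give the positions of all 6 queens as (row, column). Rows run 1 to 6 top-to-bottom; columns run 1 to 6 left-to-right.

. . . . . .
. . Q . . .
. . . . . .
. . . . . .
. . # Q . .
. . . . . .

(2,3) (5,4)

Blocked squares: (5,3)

Row 1: attacked by (2,3)→{2,3,4}; (5,4)→{4}. Safe: 1, 5, 6. Place at column 5.
Row 3: attacked by (1,5)→{3,5}; (2,3)→{2,3,4}; (5,4)→{2,4,6}. Safe: 1. Place at column 1.
Row 4: attacked by (1,5)→{2,5}; (2,3)→{1,3,5}; (3,1)→{1,2}; (5,4)→{3,4,5}. Safe: 6. Place at column 6.
Row 6: attacked by (1,5)→{5}; (2,3)→{3}; (3,1)→{1,4}; (4,6)→{4,6}; (5,4)→{3,4,5}. Safe: 2. Place at column 2.
Columns [5, 3, 1, 6, 4, 2], r−c [-4, -1, 2, -2, 1, 4], r+c [6, 5, 4, 10, 9, 8] are all distinct, so no two queens attack.

(1,5) (2,3) (3,1) (4,6) (5,4) (6,2)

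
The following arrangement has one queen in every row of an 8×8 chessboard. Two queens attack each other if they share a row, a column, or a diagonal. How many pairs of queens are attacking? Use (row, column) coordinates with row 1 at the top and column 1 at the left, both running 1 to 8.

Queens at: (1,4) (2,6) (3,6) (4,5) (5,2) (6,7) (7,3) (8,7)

Same column: (2,6)–(3,6) (column 6); (6,7)–(8,7) (column 7).
Same diagonal: (1,4)–(3,6) (|1−3| = |4−6| = 2); (3,6)–(4,5) (|3−4| = |6−5| = 1); (4,5)–(6,7) (|4−6| = |5−7| = 2).
Total attacking pairs: 5.

5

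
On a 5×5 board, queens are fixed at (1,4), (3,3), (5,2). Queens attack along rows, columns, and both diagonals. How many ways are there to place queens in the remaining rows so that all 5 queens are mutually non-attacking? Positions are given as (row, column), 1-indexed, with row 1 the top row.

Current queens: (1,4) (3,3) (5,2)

1

Branch on row 2: col 1 → 1.
Sum: 1 = 1.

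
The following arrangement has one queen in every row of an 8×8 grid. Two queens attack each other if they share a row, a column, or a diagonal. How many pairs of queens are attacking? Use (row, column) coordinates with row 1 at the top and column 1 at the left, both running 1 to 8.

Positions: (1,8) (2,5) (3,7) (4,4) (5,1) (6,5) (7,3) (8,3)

5

Same column: (2,5)–(6,5) (column 5); (7,3)–(8,3) (column 3).
Same diagonal: (3,7)–(7,3) (|3−7| = |7−3| = 4); (5,1)–(7,3) (|5−7| = |1−3| = 2); (6,5)–(8,3) (|6−8| = |5−3| = 2).
Total attacking pairs: 5.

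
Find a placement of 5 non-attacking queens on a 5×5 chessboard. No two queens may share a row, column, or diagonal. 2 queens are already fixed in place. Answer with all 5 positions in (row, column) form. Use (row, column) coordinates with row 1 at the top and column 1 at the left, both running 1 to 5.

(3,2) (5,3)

(1,1) (2,4) (3,2) (4,5) (5,3)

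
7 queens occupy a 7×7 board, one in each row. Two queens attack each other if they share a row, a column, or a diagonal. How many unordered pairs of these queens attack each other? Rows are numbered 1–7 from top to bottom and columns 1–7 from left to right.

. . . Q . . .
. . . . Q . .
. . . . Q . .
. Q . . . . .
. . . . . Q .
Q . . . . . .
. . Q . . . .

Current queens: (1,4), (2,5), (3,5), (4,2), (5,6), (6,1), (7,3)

Same column: (2,5)–(3,5) (column 5).
Same diagonal: (1,4)–(2,5) (|1−2| = |4−5| = 1); (2,5)–(6,1) (|2−6| = |5−1| = 4).
Total attacking pairs: 3.

3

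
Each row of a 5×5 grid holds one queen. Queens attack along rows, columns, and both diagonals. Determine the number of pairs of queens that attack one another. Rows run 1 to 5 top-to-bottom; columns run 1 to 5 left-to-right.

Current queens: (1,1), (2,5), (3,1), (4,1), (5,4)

Same column: (1,1)–(3,1) (column 1); (1,1)–(4,1) (column 1); (3,1)–(4,1) (column 1).
Total attacking pairs: 3.

3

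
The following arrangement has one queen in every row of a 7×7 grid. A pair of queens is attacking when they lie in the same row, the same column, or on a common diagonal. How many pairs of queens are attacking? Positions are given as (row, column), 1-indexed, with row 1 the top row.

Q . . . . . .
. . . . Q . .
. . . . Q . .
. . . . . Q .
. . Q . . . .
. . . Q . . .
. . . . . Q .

6

Same column: (2,5)–(3,5) (column 5); (4,6)–(7,6) (column 6).
Same diagonal: (3,5)–(4,6) (|3−4| = |5−6| = 1); (3,5)–(5,3) (|3−5| = |5−3| = 2); (4,6)–(6,4) (|4−6| = |6−4| = 2); (5,3)–(6,4) (|5−6| = |3−4| = 1).
Total attacking pairs: 6.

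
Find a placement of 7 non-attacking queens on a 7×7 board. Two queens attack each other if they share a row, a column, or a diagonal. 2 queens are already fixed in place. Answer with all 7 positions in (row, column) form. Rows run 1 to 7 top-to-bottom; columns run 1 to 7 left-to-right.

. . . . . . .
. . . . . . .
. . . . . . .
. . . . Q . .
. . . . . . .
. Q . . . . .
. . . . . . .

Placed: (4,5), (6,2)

(1,6) (2,1) (3,3) (4,5) (5,7) (6,2) (7,4)

Row 1: attacked by (4,5)→{2,5}; (6,2)→{2,7}. Safe: 1, 3, 4, 6. Place at column 6.
Row 2: attacked by (1,6)→{5,6,7}; (4,5)→{3,5,7}; (6,2)→{2,6}. Safe: 1, 4. Place at column 1.
Row 3: attacked by (1,6)→{4,6}; (2,1)→{1,2}; (4,5)→{4,5,6}; (6,2)→{2,5}. Safe: 3, 7. Place at column 3.
Row 5: attacked by (1,6)→{2,6}; (2,1)→{1,4}; (3,3)→{1,3,5}; (4,5)→{4,5,6}; (6,2)→{1,2,3}. Safe: 7. Place at column 7.
Row 7: attacked by (1,6)→{6}; (2,1)→{1,6}; (3,3)→{3,7}; (4,5)→{2,5}; (5,7)→{5,7}; (6,2)→{1,2,3}. Safe: 4. Place at column 4.
Columns [6, 1, 3, 5, 7, 2, 4], r−c [-5, 1, 0, -1, -2, 4, 3], r+c [7, 3, 6, 9, 12, 8, 11] are all distinct, so no two queens attack.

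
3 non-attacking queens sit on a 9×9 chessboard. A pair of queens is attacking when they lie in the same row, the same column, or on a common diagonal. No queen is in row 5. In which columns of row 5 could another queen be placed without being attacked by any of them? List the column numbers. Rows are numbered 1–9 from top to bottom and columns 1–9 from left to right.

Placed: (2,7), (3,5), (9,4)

columns 1, 2, 6, 9

(2,7) attacks row 5 at column 7 and diagonals 4.
(3,5) attacks row 5 at column 5 and diagonals 3, 7.
(9,4) attacks row 5 at column 4 and diagonals 8.
Attacked columns: {3, 4, 5, 7, 8}. Safe: {1, 2, 6, 9}.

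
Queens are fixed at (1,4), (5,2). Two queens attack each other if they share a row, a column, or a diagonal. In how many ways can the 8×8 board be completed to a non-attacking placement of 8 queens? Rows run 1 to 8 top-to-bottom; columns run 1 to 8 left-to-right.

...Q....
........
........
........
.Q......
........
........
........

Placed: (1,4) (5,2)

3

Branch on row 2: col 1 → 1; col 6 → 1; col 7 → 1; col 8 → 0.
Sum: 1 + 1 + 1 + 0 = 3.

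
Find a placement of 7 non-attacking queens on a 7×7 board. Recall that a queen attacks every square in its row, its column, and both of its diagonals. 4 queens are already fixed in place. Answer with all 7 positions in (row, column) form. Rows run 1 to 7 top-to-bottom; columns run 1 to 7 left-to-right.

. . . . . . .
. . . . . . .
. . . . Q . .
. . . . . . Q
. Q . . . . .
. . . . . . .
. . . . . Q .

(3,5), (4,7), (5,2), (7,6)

Row 1: attacked by (3,5)→{3,5,7}; (4,7)→{4,7}; (5,2)→{2,6}; (7,6)→{6}. Safe: 1. Place at column 1.
Row 2: attacked by (1,1)→{1,2}; (3,5)→{4,5,6}; (4,7)→{5,7}; (5,2)→{2,5}; (7,6)→{1,6}. Safe: 3. Place at column 3.
Row 6: attacked by (1,1)→{1,6}; (2,3)→{3,7}; (3,5)→{2,5}; (4,7)→{5,7}; (5,2)→{1,2,3}; (7,6)→{5,6,7}. Safe: 4. Place at column 4.
Columns [1, 3, 5, 7, 2, 4, 6], r−c [0, -1, -2, -3, 3, 2, 1], r+c [2, 5, 8, 11, 7, 10, 13] are all distinct, so no two queens attack.

(1,1) (2,3) (3,5) (4,7) (5,2) (6,4) (7,6)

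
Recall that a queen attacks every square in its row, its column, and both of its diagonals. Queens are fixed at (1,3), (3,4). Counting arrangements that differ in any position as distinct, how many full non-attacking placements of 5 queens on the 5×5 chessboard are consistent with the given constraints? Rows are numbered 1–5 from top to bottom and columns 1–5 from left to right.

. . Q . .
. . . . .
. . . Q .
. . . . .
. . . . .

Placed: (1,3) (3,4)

Branch on row 2: col 1 → 1.
Sum: 1 = 1.

1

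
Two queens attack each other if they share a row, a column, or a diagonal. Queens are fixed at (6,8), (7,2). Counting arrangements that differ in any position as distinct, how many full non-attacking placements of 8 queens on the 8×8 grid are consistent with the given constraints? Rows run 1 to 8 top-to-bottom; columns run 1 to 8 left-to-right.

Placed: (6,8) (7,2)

Branch on row 1: col 1 → 0; col 4 → 0; col 5 → 0; col 6 → 2; col 7 → 1.
Sum: 0 + 0 + 0 + 2 + 1 = 3.

3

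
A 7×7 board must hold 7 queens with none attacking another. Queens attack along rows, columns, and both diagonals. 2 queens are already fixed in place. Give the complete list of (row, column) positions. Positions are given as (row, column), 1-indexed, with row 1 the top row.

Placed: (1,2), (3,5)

(1,2) (2,7) (3,5) (4,3) (5,1) (6,6) (7,4)

Row 2: attacked by (1,2)→{1,2,3}; (3,5)→{4,5,6}. Safe: 7. Place at column 7.
Row 4: attacked by (1,2)→{2,5}; (2,7)→{5,7}; (3,5)→{4,5,6}. Safe: 1, 3. Place at column 3.
Row 5: attacked by (1,2)→{2,6}; (2,7)→{4,7}; (3,5)→{3,5,7}; (4,3)→{2,3,4}. Safe: 1. Place at column 1.
Row 6: attacked by (1,2)→{2,7}; (2,7)→{3,7}; (3,5)→{2,5}; (4,3)→{1,3,5}; (5,1)→{1,2}. Safe: 4, 6. Place at column 6.
Row 7: attacked by (1,2)→{2}; (2,7)→{2,7}; (3,5)→{1,5}; (4,3)→{3,6}; (5,1)→{1,3}; (6,6)→{5,6,7}. Safe: 4. Place at column 4.
Columns [2, 7, 5, 3, 1, 6, 4], r−c [-1, -5, -2, 1, 4, 0, 3], r+c [3, 9, 8, 7, 6, 12, 11] are all distinct, so no two queens attack.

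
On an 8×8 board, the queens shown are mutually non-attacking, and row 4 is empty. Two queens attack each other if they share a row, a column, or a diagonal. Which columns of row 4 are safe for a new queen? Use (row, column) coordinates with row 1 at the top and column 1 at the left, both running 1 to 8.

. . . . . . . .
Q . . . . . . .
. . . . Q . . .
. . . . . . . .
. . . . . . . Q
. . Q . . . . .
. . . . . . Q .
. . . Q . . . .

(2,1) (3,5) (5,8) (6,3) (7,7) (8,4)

columns 2

(2,1) attacks row 4 at column 1 and diagonals 3.
(3,5) attacks row 4 at column 5 and diagonals 4, 6.
(5,8) attacks row 4 at column 8 and diagonals 7.
(6,3) attacks row 4 at column 3 and diagonals 1, 5.
(7,7) attacks row 4 at column 7 and diagonals 4.
(8,4) attacks row 4 at column 4 and diagonals 8.
Attacked columns: {1, 3, 4, 5, 6, 7, 8}. Safe: {2}.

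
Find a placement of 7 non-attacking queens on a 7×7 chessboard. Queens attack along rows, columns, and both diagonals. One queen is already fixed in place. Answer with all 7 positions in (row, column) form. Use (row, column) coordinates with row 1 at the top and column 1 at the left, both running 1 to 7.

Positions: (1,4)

Row 2: attacked by (1,4)→{3,4,5}. Safe: 1, 2, 6, 7. Place at column 2.
Row 3: attacked by (1,4)→{2,4,6}; (2,2)→{1,2,3}. Safe: 5, 7. Place at column 7.
Row 4: attacked by (1,4)→{1,4,7}; (2,2)→{2,4}; (3,7)→{6,7}. Safe: 3, 5. Place at column 5.
Row 5: attacked by (1,4)→{4}; (2,2)→{2,5}; (3,7)→{5,7}; (4,5)→{4,5,6}. Safe: 1, 3. Place at column 3.
Row 6: attacked by (1,4)→{4}; (2,2)→{2,6}; (3,7)→{4,7}; (4,5)→{3,5,7}; (5,3)→{2,3,4}. Safe: 1. Place at column 1.
Row 7: attacked by (1,4)→{4}; (2,2)→{2,7}; (3,7)→{3,7}; (4,5)→{2,5}; (5,3)→{1,3,5}; (6,1)→{1,2}. Safe: 6. Place at column 6.
Columns [4, 2, 7, 5, 3, 1, 6], r−c [-3, 0, -4, -1, 2, 5, 1], r+c [5, 4, 10, 9, 8, 7, 13] are all distinct, so no two queens attack.

(1,4) (2,2) (3,7) (4,5) (5,3) (6,1) (7,6)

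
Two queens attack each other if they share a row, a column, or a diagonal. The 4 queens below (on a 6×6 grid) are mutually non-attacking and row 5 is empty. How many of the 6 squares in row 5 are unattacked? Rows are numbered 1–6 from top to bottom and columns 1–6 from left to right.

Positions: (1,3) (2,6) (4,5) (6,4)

2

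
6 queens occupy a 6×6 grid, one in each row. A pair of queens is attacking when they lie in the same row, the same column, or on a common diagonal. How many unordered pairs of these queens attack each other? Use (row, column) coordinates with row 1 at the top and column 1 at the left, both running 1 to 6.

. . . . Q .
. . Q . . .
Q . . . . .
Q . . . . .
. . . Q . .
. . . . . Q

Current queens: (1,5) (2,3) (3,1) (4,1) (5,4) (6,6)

2

Same column: (3,1)–(4,1) (column 1).
Same diagonal: (2,3)–(4,1) (|2−4| = |3−1| = 2).
Total attacking pairs: 2.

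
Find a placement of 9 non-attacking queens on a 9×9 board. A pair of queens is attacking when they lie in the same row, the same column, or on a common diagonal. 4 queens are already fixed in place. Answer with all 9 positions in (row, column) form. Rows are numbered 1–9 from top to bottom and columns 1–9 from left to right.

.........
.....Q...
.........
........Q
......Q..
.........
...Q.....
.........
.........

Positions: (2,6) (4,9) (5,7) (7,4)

Row 1: attacked by (2,6)→{5,6,7}; (4,9)→{6,9}; (5,7)→{3,7}; (7,4)→{4}. Safe: 1, 2, 8. Place at column 8.
Row 3: attacked by (1,8)→{6,8}; (2,6)→{5,6,7}; (4,9)→{8,9}; (5,7)→{5,7,9}; (7,4)→{4,8}. Safe: 1, 2, 3. Place at column 3.
Row 6: attacked by (1,8)→{3,8}; (2,6)→{2,6}; (3,3)→{3,6}; (4,9)→{7,9}; (5,7)→{6,7,8}; (7,4)→{3,4,5}. Safe: 1. Place at column 1.
Row 8: attacked by (1,8)→{1,8}; (2,6)→{6}; (3,3)→{3,8}; (4,9)→{5,9}; (5,7)→{4,7}; (6,1)→{1,3}; (7,4)→{3,4,5}. Safe: 2. Place at column 2.
Row 9: attacked by (1,8)→{8}; (2,6)→{6}; (3,3)→{3,9}; (4,9)→{4,9}; (5,7)→{3,7}; (6,1)→{1,4}; (7,4)→{2,4,6}; (8,2)→{1,2,3}. Safe: 5. Place at column 5.
Columns [8, 6, 3, 9, 7, 1, 4, 2, 5], r−c [-7, -4, 0, -5, -2, 5, 3, 6, 4], r+c [9, 8, 6, 13, 12, 7, 11, 10, 14] are all distinct, so no two queens attack.

(1,8) (2,6) (3,3) (4,9) (5,7) (6,1) (7,4) (8,2) (9,5)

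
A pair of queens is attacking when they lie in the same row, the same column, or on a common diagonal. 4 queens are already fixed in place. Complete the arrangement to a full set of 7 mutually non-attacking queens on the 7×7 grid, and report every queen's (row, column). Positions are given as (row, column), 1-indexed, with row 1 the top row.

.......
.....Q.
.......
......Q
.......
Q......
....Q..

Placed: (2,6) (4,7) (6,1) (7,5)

Row 1: attacked by (2,6)→{5,6,7}; (4,7)→{4,7}; (6,1)→{1,6}; (7,5)→{5}. Safe: 2, 3. Place at column 2.
Row 3: attacked by (1,2)→{2,4}; (2,6)→{5,6,7}; (4,7)→{6,7}; (6,1)→{1,4}; (7,5)→{1,5}. Safe: 3. Place at column 3.
Row 5: attacked by (1,2)→{2,6}; (2,6)→{3,6}; (3,3)→{1,3,5}; (4,7)→{6,7}; (6,1)→{1,2}; (7,5)→{3,5,7}. Safe: 4. Place at column 4.
Columns [2, 6, 3, 7, 4, 1, 5], r−c [-1, -4, 0, -3, 1, 5, 2], r+c [3, 8, 6, 11, 9, 7, 12] are all distinct, so no two queens attack.

(1,2) (2,6) (3,3) (4,7) (5,4) (6,1) (7,5)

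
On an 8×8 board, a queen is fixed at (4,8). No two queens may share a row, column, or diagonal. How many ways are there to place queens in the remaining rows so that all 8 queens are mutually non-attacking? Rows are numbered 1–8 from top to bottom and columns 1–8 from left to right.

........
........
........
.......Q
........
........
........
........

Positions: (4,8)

Branch on row 1: col 1 → 1; col 2 → 2; col 3 → 4; col 4 → 5; col 6 → 4; col 7 → 2.
Sum: 1 + 2 + 4 + 5 + 4 + 2 = 18.

18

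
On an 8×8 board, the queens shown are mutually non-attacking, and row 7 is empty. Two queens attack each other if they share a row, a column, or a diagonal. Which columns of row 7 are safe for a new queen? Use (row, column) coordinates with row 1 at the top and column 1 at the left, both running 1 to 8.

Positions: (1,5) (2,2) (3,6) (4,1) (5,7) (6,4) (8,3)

columns 8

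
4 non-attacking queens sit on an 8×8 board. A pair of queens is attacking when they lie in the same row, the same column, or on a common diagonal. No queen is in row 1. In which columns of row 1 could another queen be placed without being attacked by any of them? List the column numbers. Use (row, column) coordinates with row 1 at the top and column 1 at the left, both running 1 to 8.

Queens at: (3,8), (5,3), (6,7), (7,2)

(3,8) attacks row 1 at column 8 and diagonals 6.
(5,3) attacks row 1 at column 3 and diagonals 7.
(6,7) attacks row 1 at column 7 and diagonals 2.
(7,2) attacks row 1 at column 2 and diagonals 8.
Attacked columns: {2, 3, 6, 7, 8}. Safe: {1, 4, 5}.

columns 1, 4, 5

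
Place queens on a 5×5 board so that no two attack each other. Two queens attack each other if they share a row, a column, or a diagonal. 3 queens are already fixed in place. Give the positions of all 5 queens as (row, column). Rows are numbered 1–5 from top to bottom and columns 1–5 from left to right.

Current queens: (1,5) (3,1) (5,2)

(1,5) (2,3) (3,1) (4,4) (5,2)

Row 2: attacked by (1,5)→{4,5}; (3,1)→{1,2}; (5,2)→{2,5}. Safe: 3. Place at column 3.
Row 4: attacked by (1,5)→{2,5}; (2,3)→{1,3,5}; (3,1)→{1,2}; (5,2)→{1,2,3}. Safe: 4. Place at column 4.
Columns [5, 3, 1, 4, 2], r−c [-4, -1, 2, 0, 3], r+c [6, 5, 4, 8, 7] are all distinct, so no two queens attack.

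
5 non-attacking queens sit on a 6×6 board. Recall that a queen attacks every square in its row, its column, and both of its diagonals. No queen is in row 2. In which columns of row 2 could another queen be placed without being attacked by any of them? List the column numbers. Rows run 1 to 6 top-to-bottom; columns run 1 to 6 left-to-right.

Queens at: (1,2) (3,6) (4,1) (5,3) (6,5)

(1,2) attacks row 2 at column 2 and diagonals 1, 3.
(3,6) attacks row 2 at column 6 and diagonals 5.
(4,1) attacks row 2 at column 1 and diagonals 3.
(5,3) attacks row 2 at column 3 and diagonals 6.
(6,5) attacks row 2 at column 5 and diagonals 1.
Attacked columns: {1, 2, 3, 5, 6}. Safe: {4}.

columns 4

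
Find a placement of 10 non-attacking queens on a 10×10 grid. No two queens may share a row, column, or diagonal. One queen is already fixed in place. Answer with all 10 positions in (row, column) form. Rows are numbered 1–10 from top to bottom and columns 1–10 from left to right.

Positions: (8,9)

(1,4) (2,1) (3,5) (4,8) (5,10) (6,3) (7,7) (8,9) (9,2) (10,6)

Row 1: attacked by (8,9)→{2,9}. Safe: 1, 3, 4, 5, 6, 7, 8, 10. Place at column 4.
Row 2: attacked by (1,4)→{3,4,5}; (8,9)→{3,9}. Safe: 1, 2, 6, 7, 8, 10. Place at column 1.
Row 3: attacked by (1,4)→{2,4,6}; (2,1)→{1,2}; (8,9)→{4,9}. Safe: 3, 5, 7, 8, 10. Place at column 5.
Row 4: attacked by (1,4)→{1,4,7}; (2,1)→{1,3}; (3,5)→{4,5,6}; (8,9)→{5,9}. Safe: 2, 8, 10. Place at column 8.
Row 5: attacked by (1,4)→{4,8}; (2,1)→{1,4}; (3,5)→{3,5,7}; (4,8)→{7,8,9}; (8,9)→{6,9}. Safe: 2, 10. Place at column 10.
Row 6: attacked by (1,4)→{4,9}; (2,1)→{1,5}; (3,5)→{2,5,8}; (4,8)→{6,8,10}; (5,10)→{9,10}; (8,9)→{7,9}. Safe: 3. Place at column 3.
Row 7: attacked by (1,4)→{4,10}; (2,1)→{1,6}; (3,5)→{1,5,9}; (4,8)→{5,8}; (5,10)→{8,10}; (6,3)→{2,3,4}; (8,9)→{8,9,10}. Safe: 7. Place at column 7.
Row 9: attacked by (1,4)→{4}; (2,1)→{1,8}; (3,5)→{5}; (4,8)→{3,8}; (5,10)→{6,10}; (6,3)→{3,6}; (7,7)→{5,7,9}; (8,9)→{8,9,10}. Safe: 2. Place at column 2.
Row 10: attacked by (1,4)→{4}; (2,1)→{1,9}; (3,5)→{5}; (4,8)→{2,8}; (5,10)→{5,10}; (6,3)→{3,7}; (7,7)→{4,7,10}; (8,9)→{7,9}; (9,2)→{1,2,3}. Safe: 6. Place at column 6.
Columns [4, 1, 5, 8, 10, 3, 7, 9, 2, 6], r−c [-3, 1, -2, -4, -5, 3, 0, -1, 7, 4], r+c [5, 3, 8, 12, 15, 9, 14, 17, 11, 16] are all distinct, so no two queens attack.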